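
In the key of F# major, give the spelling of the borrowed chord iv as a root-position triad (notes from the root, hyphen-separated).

B-D-F#

iv is built on scale degree 4, which is B in both F# major and its parallel. In F# minor the chord on B is B–D–F#.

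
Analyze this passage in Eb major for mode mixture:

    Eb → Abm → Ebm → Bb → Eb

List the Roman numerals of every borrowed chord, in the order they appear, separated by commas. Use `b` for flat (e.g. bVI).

iv, i

Eb major has the diatonic set Eb, Fm, Gm, Ab, Bb, Cm, Ddim. Of the given chords, Eb and Bb are diatonic. Abm (Ab–Cb–Eb) doesn't fit — on degree 4 Eb major would have Ab (IV). Abm is the degree-4 chord of Eb minor, so it is the borrowed iv. Ebm (Eb–Gb–Bb) doesn't fit — on degree 1 Eb major would have Eb (I). Ebm is the degree-1 chord of Eb minor, so it is the borrowed i.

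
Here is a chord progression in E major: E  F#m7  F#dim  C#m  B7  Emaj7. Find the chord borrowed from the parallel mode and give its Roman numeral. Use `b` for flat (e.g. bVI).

ii°

The diatonic triads in E major are E, F#m, G#m, A, B, C#m, D#dim. E, F#m7, C#m, B7 and Emaj7 all belong to that set. But F#dim (F#–A–C) is foreign: the diatonic ii on degree 2 is F#m, whereas F#dim comes from E minor. It is labeled ii°.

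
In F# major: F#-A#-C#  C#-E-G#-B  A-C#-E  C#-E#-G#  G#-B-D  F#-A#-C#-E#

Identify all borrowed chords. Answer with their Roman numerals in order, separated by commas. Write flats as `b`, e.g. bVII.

v7, bIII, ii°

F# major has the diatonic set F#, G#m, A#m, B, C#, D#m, E#dim. Of the given chords, F#–A#–C# = F#, C#–E#–G# = C# and F#–A#–C#–E# = F#maj7 are diatonic. But C#–E–G#–B is foreign: the diatonic V on degree 5 is C#, whereas C#m7 comes from F# minor. It is labeled v7. A–C#–E doesn't fit — on degree 3 F# major would have A#m (iii). A is the degree-3 chord of F# minor, so it is the borrowed bIII. But G#–B–D is foreign: the diatonic ii on degree 2 is G#m, whereas G#dim comes from F# minor. It is labeled ii°.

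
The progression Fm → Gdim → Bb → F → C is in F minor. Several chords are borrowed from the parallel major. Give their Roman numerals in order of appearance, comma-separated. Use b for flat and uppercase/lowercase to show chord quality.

F minor has the diatonic set Fm, Gdim, Ab, Bbm, C, Db, Eb (with V from harmonic minor). Of the given chords, Fm, Gdim and C are diatonic. Bb (Bb–D–F) doesn't fit — on degree 4 F minor would have Bbm (iv). Bb is the degree-4 chord of F major, so it is the borrowed IV. But F (F–A–C) is foreign: the diatonic i on degree 1 is Fm, whereas F comes from F major. It is labeled I.

IV, I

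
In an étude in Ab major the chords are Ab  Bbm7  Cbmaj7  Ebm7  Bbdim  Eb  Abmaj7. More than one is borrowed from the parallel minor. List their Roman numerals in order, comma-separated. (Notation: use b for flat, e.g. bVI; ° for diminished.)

bIIImaj7, v7, ii°

In Ab major the diatonic chords are Ab, Bbm, Cm, Db, Eb, Fm, Gdim. Of the given chords, Ab, Bbm7, Eb and Abmaj7 are diatonic. Cbmaj7 (Cb–Eb–Gb–Bb) is not: scale degree 3 in Ab major carries Cm (iii). In Ab minor the chord on that degree is Cbmaj7, so here it functions as bIIImaj7, borrowed from the parallel minor. Ebm7 (Eb–Gb–Bb–Db) is not: scale degree 5 in Ab major carries Eb (V). In Ab minor the chord on that degree is Ebm7, so here it functions as v7, borrowed from the parallel minor. Bbdim (Bb–Db–Fb) doesn't fit — on degree 2 Ab major would have Bbm (ii). Bbdim is the degree-2 chord of Ab minor, so it is the borrowed ii°.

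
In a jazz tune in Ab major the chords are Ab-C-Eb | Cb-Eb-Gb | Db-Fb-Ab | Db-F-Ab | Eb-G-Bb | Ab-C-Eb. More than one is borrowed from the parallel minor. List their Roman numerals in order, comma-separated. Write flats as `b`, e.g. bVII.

bIII, iv

Ab major has the diatonic set Ab, Bbm, Cm, Db, Eb, Fm, Gdim. Of the given chords, Ab–C–Eb = Ab, Db–F–Ab = Db and Eb–G–Bb = Eb are diatonic. Cb–Eb–Gb is not: scale degree 3 in Ab major carries Cm (iii). In Ab minor the chord on that degree is Cb, so here it functions as bIII, borrowed from the parallel minor. But Db–Fb–Ab is foreign: the diatonic IV on degree 4 is Db, whereas Dbm comes from Ab minor. It is labeled iv.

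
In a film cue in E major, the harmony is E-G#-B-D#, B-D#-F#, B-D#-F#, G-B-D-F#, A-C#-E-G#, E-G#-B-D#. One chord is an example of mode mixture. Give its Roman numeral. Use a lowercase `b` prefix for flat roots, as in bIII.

bIIImaj7

In E major the diatonic chords are E, F#m, G#m, A, B, C#m, D#dim. E–G#–B–D# = Emaj7, B–D#–F# = B and A–C#–E–G# = Amaj7 are all diatonic. G–B–D–F# doesn't fit — on degree 3 E major would have G#m (iii). Gmaj7 is the degree-3 chord of E minor, so it is the borrowed bIIImaj7.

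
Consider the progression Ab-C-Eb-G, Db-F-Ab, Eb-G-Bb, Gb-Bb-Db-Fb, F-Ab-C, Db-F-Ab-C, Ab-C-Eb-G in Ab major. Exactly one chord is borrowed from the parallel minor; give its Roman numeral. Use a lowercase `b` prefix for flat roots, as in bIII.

In Ab major the diatonic chords are Ab, Bbm, Cm, Db, Eb, Fm, Gdim. Ab–C–Eb–G = Abmaj7, Db–F–Ab = Db, Eb–G–Bb = Eb, F–Ab–C = Fm and Db–F–Ab–C = Dbmaj7 all belong to that set. Gb–Bb–Db–Fb doesn't fit — on degree 7 Ab major would have Gdim (vii°). Gb7 is the degree-7 chord of Ab minor, so it is the borrowed bVII7.

bVII7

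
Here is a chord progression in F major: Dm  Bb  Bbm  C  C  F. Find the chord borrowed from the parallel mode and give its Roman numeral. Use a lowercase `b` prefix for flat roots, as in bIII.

iv

F major has the diatonic set F, Gm, Am, Bb, C, Dm, Edim. Dm, Bb, C and F all belong to that set. Bbm (Bb–Db–F) doesn't fit — on degree 4 F major would have Bb (IV). Bbm is the degree-4 chord of F minor, so it is the borrowed iv.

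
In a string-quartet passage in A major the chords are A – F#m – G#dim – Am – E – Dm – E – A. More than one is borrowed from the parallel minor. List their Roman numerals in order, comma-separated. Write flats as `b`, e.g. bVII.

The diatonic triads in A major are A, Bm, C#m, D, E, F#m, G#dim. A, F#m, G#dim and E all belong to that set. Am (A–C–E) is not: scale degree 1 in A major carries A (I). In A minor the chord on that degree is Am, so here it functions as i, borrowed from the parallel minor. But Dm (D–F–A) is foreign: the diatonic IV on degree 4 is D, whereas Dm comes from A minor. It is labeled iv.

i, iv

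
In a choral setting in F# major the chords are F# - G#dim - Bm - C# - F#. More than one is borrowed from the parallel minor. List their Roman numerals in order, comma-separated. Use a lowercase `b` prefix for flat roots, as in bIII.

F# major has the diatonic set F#, G#m, A#m, B, C#, D#m, E#dim. F# and C# are both diatonic. G#dim (G#–B–D) is not: scale degree 2 in F# major carries G#m (ii). In F# minor the chord on that degree is G#dim, so here it functions as ii°, borrowed from the parallel minor. But Bm (B–D–F#) is foreign: the diatonic IV on degree 4 is B, whereas Bm comes from F# minor. It is labeled iv.

ii°, iv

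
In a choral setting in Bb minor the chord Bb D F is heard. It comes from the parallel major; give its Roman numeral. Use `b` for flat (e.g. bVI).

I

The root Bb is the diatonic 1st degree of Bb minor; the borrowing shows in the chord quality. Bb–D–F is a major chord — the form found in Bb major, not the diatonic i (Bbm). Borrowed into Bb minor it is written I.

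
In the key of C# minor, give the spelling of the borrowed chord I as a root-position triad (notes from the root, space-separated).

I is built on scale degree 1, which is C# in both C# minor and its parallel. Stacking thirds in C# major on C# gives C#–E#–G#.

C# E# G#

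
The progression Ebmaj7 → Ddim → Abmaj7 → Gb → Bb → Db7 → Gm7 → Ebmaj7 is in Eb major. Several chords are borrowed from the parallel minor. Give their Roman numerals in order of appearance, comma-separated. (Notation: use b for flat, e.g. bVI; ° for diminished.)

bIII, bVII7

Eb major has the diatonic set Eb, Fm, Gm, Ab, Bb, Cm, Ddim. Of the given chords, Ebmaj7, Ddim, Abmaj7, Bb and Gm7 are diatonic. But Gb (Gb–Bb–Db) is foreign: the diatonic iii on degree 3 is Gm, whereas Gb comes from Eb minor. It is labeled bIII. Db7 (Db–F–Ab–Cb) is not: scale degree 7 in Eb major carries Ddim (vii°). In Eb minor the chord on that degree is Db7, so here it functions as bVII7, borrowed from the parallel minor.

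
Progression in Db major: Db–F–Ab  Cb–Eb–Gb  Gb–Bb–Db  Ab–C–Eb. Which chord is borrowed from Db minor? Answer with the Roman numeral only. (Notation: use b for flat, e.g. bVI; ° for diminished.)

bVII

Db major has the diatonic set Db, Ebm, Fm, Gb, Ab, Bbm, Cdim. Db–F–Ab = Db, Gb–Bb–Db = Gb and Ab–C–Eb = Ab are all diatonic. Cb–Eb–Gb doesn't fit — on degree 7 Db major would have Cdim (vii°). Cb is the degree-7 chord of Db minor, so it is the borrowed bVII.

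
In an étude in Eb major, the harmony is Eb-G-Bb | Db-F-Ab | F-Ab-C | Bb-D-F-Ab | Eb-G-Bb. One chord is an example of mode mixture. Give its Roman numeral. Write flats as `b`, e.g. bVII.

bVII

In Eb major the diatonic chords are Eb, Fm, Gm, Ab, Bb, Cm, Ddim. Eb–G–Bb = Eb, F–Ab–C = Fm and Bb–D–F–Ab = Bb7 all belong to that set. Db–F–Ab is not: scale degree 7 in Eb major carries Ddim (vii°). In Eb minor the chord on that degree is Db, so here it functions as bVII, borrowed from the parallel minor.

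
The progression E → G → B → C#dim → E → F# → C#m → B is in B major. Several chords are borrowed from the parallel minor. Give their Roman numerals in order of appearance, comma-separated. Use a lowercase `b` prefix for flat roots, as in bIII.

The diatonic triads in B major are B, C#m, D#m, E, F#, G#m, A#dim. Of the given chords, E, B, F# and C#m are diatonic. G (G–B–D) is not: scale degree 6 in B major carries G#m (vi). In B minor the chord on that degree is G, so here it functions as bVI, borrowed from the parallel minor. C#dim (C#–E–G) is not: scale degree 2 in B major carries C#m (ii). In B minor the chord on that degree is C#dim, so here it functions as ii°, borrowed from the parallel minor.

bVI, ii°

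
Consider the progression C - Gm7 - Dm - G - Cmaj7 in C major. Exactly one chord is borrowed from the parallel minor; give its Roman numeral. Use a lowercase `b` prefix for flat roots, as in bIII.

The diatonic triads in C major are C, Dm, Em, F, G, Am, Bdim. C, Dm, G and Cmaj7 all belong to that set. Gm7 (G–Bb–D–F) is not: scale degree 5 in C major carries G (V). In C minor the chord on that degree is Gm7, so here it functions as v7, borrowed from the parallel minor.

v7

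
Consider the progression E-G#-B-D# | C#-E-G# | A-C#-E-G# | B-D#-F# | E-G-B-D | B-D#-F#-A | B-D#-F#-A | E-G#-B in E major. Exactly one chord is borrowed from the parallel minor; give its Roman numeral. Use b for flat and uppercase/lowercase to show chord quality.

E major has the diatonic set E, F#m, G#m, A, B, C#m, D#dim. Of the given chords, E–G#–B–D# = Emaj7, C#–E–G# = C#m, A–C#–E–G# = Amaj7, B–D#–F# = B, B–D#–F#–A = B7 and E–G#–B = E are diatonic. E–G–B–D doesn't fit — on degree 1 E major would have E (I). Em7 is the degree-1 chord of E minor, so it is the borrowed i7.

i7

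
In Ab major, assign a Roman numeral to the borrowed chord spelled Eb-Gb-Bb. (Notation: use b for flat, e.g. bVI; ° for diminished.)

The root Eb is the diatonic 5th degree of Ab major; the borrowing shows in the chord quality. Eb–Gb–Bb is a minor chord — the form found in Ab minor, not the diatonic V (Eb). Borrowed into Ab major it is written v.

v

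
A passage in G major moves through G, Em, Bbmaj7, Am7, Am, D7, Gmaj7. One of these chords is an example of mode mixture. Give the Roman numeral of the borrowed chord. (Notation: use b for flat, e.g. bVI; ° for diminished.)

bIIImaj7

In G major the diatonic chords are G, Am, Bm, C, D, Em, F#dim. G, Em, Am7, Am, D7 and Gmaj7 are all diatonic. Bbmaj7 (Bb–D–F–A) is not: scale degree 3 in G major carries Bm (iii). In G minor the chord on that degree is Bbmaj7, so here it functions as bIIImaj7, borrowed from the parallel minor.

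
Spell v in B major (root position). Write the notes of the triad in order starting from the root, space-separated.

F# A C#

v is built on scale degree 5, which is F# in both B major and its parallel. Stacking thirds in B minor on F# gives F#–A–C#.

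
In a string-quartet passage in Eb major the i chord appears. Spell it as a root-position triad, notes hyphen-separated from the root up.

The root, Eb, is scale degree 1 — the same note in Eb major and Eb minor; only the chord quality changes. Building the minor chord from the parallel minor on Eb: Eb–Gb–Bb.

Eb-Gb-Bb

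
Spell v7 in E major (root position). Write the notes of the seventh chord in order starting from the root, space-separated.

The root, B, is scale degree 5 — the same note in E major and E minor; only the chord quality changes. In E minor the chord on B is B–D–F#–A.

B D F# A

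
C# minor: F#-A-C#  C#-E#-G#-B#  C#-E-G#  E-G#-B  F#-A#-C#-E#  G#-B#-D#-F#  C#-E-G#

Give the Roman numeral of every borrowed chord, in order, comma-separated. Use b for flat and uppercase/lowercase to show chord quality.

C# minor has the diatonic set C#m, D#dim, E, F#m, G#, A, B (with V from harmonic minor). Of the given chords, F#–A–C# = F#m, C#–E–G# = C#m, E–G#–B = E and G#–B#–D#–F# = G#7 are diatonic. C#–E#–G#–B# doesn't fit — on degree 1 C# minor would have C#m (i). C#maj7 is the degree-1 chord of C# major, so it is the borrowed Imaj7. F#–A#–C#–E# doesn't fit — on degree 4 C# minor would have F#m (iv). F#maj7 is the degree-4 chord of C# major, so it is the borrowed IVmaj7.

Imaj7, IVmaj7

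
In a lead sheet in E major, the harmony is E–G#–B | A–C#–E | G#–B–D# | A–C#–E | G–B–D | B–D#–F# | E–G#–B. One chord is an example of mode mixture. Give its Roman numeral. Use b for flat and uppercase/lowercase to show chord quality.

bIII

The diatonic triads in E major are E, F#m, G#m, A, B, C#m, D#dim. E–G#–B = E, A–C#–E = A, G#–B–D# = G#m and B–D#–F# = B are all diatonic. G–B–D doesn't fit — on degree 3 E major would have G#m (iii). G is the degree-3 chord of E minor, so it is the borrowed bIII.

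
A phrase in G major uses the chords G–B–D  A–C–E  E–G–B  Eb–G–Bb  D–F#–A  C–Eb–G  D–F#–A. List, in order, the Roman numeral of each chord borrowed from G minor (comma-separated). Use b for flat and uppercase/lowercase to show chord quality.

bVI, iv

In G major the diatonic chords are G, Am, Bm, C, D, Em, F#dim. G–B–D = G, A–C–E = Am, E–G–B = Em and D–F#–A = D are all diatonic. Eb–G–Bb doesn't fit — on degree 6 G major would have Em (vi). Eb is the degree-6 chord of G minor, so it is the borrowed bVI. C–Eb–G is not: scale degree 4 in G major carries C (IV). In G minor the chord on that degree is Cm, so here it functions as iv, borrowed from the parallel minor.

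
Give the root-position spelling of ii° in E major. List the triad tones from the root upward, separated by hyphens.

The root, F#, is scale degree 2 — the same note in E major and E minor; only the chord quality changes. In E minor the chord on F# is F#–A–C.

F#-A-C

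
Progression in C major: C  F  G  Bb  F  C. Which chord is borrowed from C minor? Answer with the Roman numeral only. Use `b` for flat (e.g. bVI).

bVII

In C major the diatonic chords are C, Dm, Em, F, G, Am, Bdim. C, F and G are all diatonic. Bb (Bb–D–F) doesn't fit — on degree 7 C major would have Bdim (vii°). Bb is the degree-7 chord of C minor, so it is the borrowed bVII.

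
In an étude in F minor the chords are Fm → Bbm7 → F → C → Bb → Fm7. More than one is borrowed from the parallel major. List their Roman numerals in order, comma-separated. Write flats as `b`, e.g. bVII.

F minor has the diatonic set Fm, Gdim, Ab, Bbm, C, Db, Eb (with V from harmonic minor). Of the given chords, Fm, Bbm7, C and Fm7 are diatonic. F (F–A–C) is not: scale degree 1 in F minor carries Fm (i). In F major the chord on that degree is F, so here it functions as I, borrowed from the parallel major. But Bb (Bb–D–F) is foreign: the diatonic iv on degree 4 is Bbm, whereas Bb comes from F major. It is labeled IV.

I, IV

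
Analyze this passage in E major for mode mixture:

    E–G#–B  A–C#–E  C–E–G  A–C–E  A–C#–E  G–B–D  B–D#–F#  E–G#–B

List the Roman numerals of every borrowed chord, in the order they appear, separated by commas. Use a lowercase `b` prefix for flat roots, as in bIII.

The diatonic triads in E major are E, F#m, G#m, A, B, C#m, D#dim. E–G#–B = E, A–C#–E = A and B–D#–F# = B all belong to that set. C–E–G doesn't fit — on degree 6 E major would have C#m (vi). C is the degree-6 chord of E minor, so it is the borrowed bVI. A–C–E is not: scale degree 4 in E major carries A (IV). In E minor the chord on that degree is Am, so here it functions as iv, borrowed from the parallel minor. G–B–D doesn't fit — on degree 3 E major would have G#m (iii). G is the degree-3 chord of E minor, so it is the borrowed bIII.

bVI, iv, bIII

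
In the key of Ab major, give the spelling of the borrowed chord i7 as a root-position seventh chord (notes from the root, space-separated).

The root, Ab, is scale degree 1 — the same note in Ab major and Ab minor; only the chord quality changes. In Ab minor the chord on Ab is Ab–Cb–Eb–Gb.

Ab Cb Eb Gb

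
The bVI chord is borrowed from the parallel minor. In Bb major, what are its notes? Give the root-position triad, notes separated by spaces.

bVI is built on the lowered scale degree 6. In Bb major degree 6 is G; lowered it becomes Gb. Stacking thirds in Bb minor on Gb gives Gb–Bb–Db.

Gb Bb Db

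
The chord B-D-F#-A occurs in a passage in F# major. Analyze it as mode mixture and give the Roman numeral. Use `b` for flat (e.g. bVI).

iv7

The root B is the diatonic 4th degree of F# major; the borrowing shows in the chord quality. The diatonic chord on degree 4 would be B (IV), but B–D–F#–A is the minor-seventh chord from F# minor. As a borrowed chord it is labeled iv7.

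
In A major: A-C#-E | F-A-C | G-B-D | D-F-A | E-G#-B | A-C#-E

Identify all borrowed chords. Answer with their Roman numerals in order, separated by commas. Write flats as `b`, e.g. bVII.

bVI, bVII, iv

The diatonic triads in A major are A, Bm, C#m, D, E, F#m, G#dim. A–C#–E = A and E–G#–B = E both belong to that set. F–A–C is not: scale degree 6 in A major carries F#m (vi). In A minor the chord on that degree is F, so here it functions as bVI, borrowed from the parallel minor. G–B–D doesn't fit — on degree 7 A major would have G#dim (vii°). G is the degree-7 chord of A minor, so it is the borrowed bVII. But D–F–A is foreign: the diatonic IV on degree 4 is D, whereas Dm comes from A minor. It is labeled iv.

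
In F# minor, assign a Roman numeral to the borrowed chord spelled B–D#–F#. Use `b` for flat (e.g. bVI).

B is scale degree 4 in F# minor. The diatonic chord on degree 4 would be Bm (iv), but B–D#–F# is the major chord from F# major. As a borrowed chord it is labeled IV.

IV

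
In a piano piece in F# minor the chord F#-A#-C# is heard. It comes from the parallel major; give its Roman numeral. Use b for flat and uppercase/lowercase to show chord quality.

The root F# is the diatonic 1st degree of F# minor; the borrowing shows in the chord quality. Diatonically F# minor has F#m (i) on that degree; F#–A#–C# is instead the major chord native to F# major, so it takes the label I.

I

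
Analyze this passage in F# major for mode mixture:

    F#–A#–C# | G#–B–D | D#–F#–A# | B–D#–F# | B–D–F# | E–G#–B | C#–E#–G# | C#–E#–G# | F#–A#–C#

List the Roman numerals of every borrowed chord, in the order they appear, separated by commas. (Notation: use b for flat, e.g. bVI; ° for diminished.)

F# major has the diatonic set F#, G#m, A#m, B, C#, D#m, E#dim. F#–A#–C# = F#, D#–F#–A# = D#m, B–D#–F# = B and C#–E#–G# = C# are all diatonic. But G#–B–D is foreign: the diatonic ii on degree 2 is G#m, whereas G#dim comes from F# minor. It is labeled ii°. B–D–F# doesn't fit — on degree 4 F# major would have B (IV). Bm is the degree-4 chord of F# minor, so it is the borrowed iv. E–G#–B is not: scale degree 7 in F# major carries E#dim (vii°). In F# minor the chord on that degree is E, so here it functions as bVII, borrowed from the parallel minor.

ii°, iv, bVII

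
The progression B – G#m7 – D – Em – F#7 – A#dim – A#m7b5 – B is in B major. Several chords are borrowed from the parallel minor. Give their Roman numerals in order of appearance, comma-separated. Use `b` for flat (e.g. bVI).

The diatonic triads in B major are B, C#m, D#m, E, F#, G#m, A#dim. B, G#m7, F#7, A#dim and A#m7b5 are all diatonic. D (D–F#–A) doesn't fit — on degree 3 B major would have D#m (iii). D is the degree-3 chord of B minor, so it is the borrowed bIII. Em (E–G–B) is not: scale degree 4 in B major carries E (IV). In B minor the chord on that degree is Em, so here it functions as iv, borrowed from the parallel minor.

bIII, iv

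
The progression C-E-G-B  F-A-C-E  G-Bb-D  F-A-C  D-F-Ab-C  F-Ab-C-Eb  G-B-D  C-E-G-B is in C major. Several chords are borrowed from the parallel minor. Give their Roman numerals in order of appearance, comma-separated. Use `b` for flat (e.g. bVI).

The diatonic triads in C major are C, Dm, Em, F, G, Am, Bdim. Of the given chords, C–E–G–B = Cmaj7, F–A–C–E = Fmaj7, F–A–C = F and G–B–D = G are diatonic. G–Bb–D doesn't fit — on degree 5 C major would have G (V). Gm is the degree-5 chord of C minor, so it is the borrowed v. D–F–Ab–C is not: scale degree 2 in C major carries Dm (ii). In C minor the chord on that degree is Dm7b5, so here it functions as iiø7, borrowed from the parallel minor. F–Ab–C–Eb is not: scale degree 4 in C major carries F (IV). In C minor the chord on that degree is Fm7, so here it functions as iv7, borrowed from the parallel minor.

v, iiø7, iv7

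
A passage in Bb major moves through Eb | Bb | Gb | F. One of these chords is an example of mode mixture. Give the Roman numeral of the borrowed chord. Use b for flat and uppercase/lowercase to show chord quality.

The diatonic triads in Bb major are Bb, Cm, Dm, Eb, F, Gm, Adim. Of the given chords, Eb, Bb and F are diatonic. But Gb (Gb–Bb–Db) is foreign: the diatonic vi on degree 6 is Gm, whereas Gb comes from Bb minor. It is labeled bVI.

bVI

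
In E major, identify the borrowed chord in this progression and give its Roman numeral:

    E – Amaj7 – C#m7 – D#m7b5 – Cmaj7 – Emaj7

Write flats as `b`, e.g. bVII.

The diatonic triads in E major are E, F#m, G#m, A, B, C#m, D#dim. E, Amaj7, C#m7, D#m7b5 and Emaj7 all belong to that set. Cmaj7 (C–E–G–B) doesn't fit — on degree 6 E major would have C#m (vi). Cmaj7 is the degree-6 chord of E minor, so it is the borrowed bVImaj7.

bVImaj7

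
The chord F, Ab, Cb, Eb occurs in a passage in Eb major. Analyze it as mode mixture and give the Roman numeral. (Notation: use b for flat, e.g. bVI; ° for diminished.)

The root F is the diatonic 2nd degree of Eb major; the borrowing shows in the chord quality. Diatonically Eb major has Fm (ii) on that degree; F–Ab–Cb–Eb is instead the half-diminished-seventh chord native to Eb minor, so it takes the label iiø7.

iiø7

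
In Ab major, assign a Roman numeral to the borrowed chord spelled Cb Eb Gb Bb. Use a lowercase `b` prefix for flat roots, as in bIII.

bIIImaj7

The root Cb is the lowered 3rd scale degree — diatonically Ab major has C there. Cb–Eb–Gb–Bb is a major-seventh chord — the form found in Ab minor, not the diatonic iii (Cm). Borrowed into Ab major it is written bIIImaj7.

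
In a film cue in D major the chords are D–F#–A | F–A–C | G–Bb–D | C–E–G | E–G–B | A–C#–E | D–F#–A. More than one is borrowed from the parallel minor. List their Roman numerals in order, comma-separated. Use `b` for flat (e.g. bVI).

bIII, iv, bVII

The diatonic triads in D major are D, Em, F#m, G, A, Bm, C#dim. D–F#–A = D, E–G–B = Em and A–C#–E = A all belong to that set. F–A–C is not: scale degree 3 in D major carries F#m (iii). In D minor the chord on that degree is F, so here it functions as bIII, borrowed from the parallel minor. G–Bb–D doesn't fit — on degree 4 D major would have G (IV). Gm is the degree-4 chord of D minor, so it is the borrowed iv. But C–E–G is foreign: the diatonic vii° on degree 7 is C#dim, whereas C comes from D minor. It is labeled bVII.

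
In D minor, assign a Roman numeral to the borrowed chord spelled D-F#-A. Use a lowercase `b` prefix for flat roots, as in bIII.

D is scale degree 1 in D minor. Diatonically D minor has Dm (i) on that degree; D–F#–A is instead the major chord native to D major, so it takes the label I.

I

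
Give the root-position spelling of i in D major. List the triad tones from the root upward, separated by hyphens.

The root, D, is scale degree 1 — the same note in D major and D minor; only the chord quality changes. Stacking thirds in D minor on D gives D–F–A.

D-F-A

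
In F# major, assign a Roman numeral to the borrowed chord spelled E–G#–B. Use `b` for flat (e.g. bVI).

The root E is the lowered 7th scale degree — diatonically F# major has E# there. Diatonically F# major has E#dim (vii°) on that degree; E–G#–B is instead the major chord native to F# minor, so it takes the label bVII.

bVII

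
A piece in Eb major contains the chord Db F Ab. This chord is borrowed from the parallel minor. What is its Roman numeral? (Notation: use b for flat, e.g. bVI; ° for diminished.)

Db is the lowered form of scale degree 7 in Eb major (the diatonic degree 7 is D). The diatonic chord on degree 7 would be Ddim (vii°), but Db–F–Ab is the major chord from Eb minor. As a borrowed chord it is labeled bVII.

bVII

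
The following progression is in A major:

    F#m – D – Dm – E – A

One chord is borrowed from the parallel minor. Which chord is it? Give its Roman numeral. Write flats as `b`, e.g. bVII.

In A major the diatonic chords are A, Bm, C#m, D, E, F#m, G#dim. F#m, D, E and A all belong to that set. Dm (D–F–A) is not: scale degree 4 in A major carries D (IV). In A minor the chord on that degree is Dm, so here it functions as iv, borrowed from the parallel minor.

iv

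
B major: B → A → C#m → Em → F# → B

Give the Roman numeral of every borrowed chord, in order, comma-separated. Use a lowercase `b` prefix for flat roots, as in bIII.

In B major the diatonic chords are B, C#m, D#m, E, F#, G#m, A#dim. B, C#m and F# all belong to that set. But A (A–C#–E) is foreign: the diatonic vii° on degree 7 is A#dim, whereas A comes from B minor. It is labeled bVII. Em (E–G–B) doesn't fit — on degree 4 B major would have E (IV). Em is the degree-4 chord of B minor, so it is the borrowed iv.

bVII, iv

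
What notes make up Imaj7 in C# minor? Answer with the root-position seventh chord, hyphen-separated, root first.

C#-E#-G#-B#

Imaj7 is built on scale degree 1, which is C# in both C# minor and its parallel. Building the major-seventh chord from the parallel major on C#: C#–E#–G#–B#.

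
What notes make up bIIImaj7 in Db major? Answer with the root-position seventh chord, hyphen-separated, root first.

bIIImaj7 is built on the lowered scale degree 3. In Db major degree 3 is F; lowered it becomes Fb. Stacking thirds in Db minor on Fb gives Fb–Ab–Cb–Eb.

Fb-Ab-Cb-Eb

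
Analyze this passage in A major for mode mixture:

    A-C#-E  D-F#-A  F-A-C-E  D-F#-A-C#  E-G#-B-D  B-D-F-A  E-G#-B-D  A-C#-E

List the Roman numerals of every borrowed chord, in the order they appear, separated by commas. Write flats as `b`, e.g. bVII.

bVImaj7, iiø7

In A major the diatonic chords are A, Bm, C#m, D, E, F#m, G#dim. A–C#–E = A, D–F#–A = D, D–F#–A–C# = Dmaj7 and E–G#–B–D = E7 all belong to that set. F–A–C–E is not: scale degree 6 in A major carries F#m (vi). In A minor the chord on that degree is Fmaj7, so here it functions as bVImaj7, borrowed from the parallel minor. B–D–F–A doesn't fit — on degree 2 A major would have Bm (ii). Bm7b5 is the degree-2 chord of A minor, so it is the borrowed iiø7.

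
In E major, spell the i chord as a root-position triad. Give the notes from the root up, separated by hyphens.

E-G-B

i is built on scale degree 1, which is E in both E major and its parallel. Building the minor chord from the parallel minor on E: E–G–B.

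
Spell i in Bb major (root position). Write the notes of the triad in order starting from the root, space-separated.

The root, Bb, is scale degree 1 — the same note in Bb major and Bb minor; only the chord quality changes. In Bb minor the chord on Bb is Bb–Db–F.

Bb Db F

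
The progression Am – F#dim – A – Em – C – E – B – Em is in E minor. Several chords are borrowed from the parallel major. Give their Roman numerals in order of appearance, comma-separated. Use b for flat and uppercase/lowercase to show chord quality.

IV, I

E minor has the diatonic set Em, F#dim, G, Am, B, C, D (with V from harmonic minor). Am, F#dim, Em, C and B are all diatonic. A (A–C#–E) is not: scale degree 4 in E minor carries Am (iv). In E major the chord on that degree is A, so here it functions as IV, borrowed from the parallel major. E (E–G#–B) is not: scale degree 1 in E minor carries Em (i). In E major the chord on that degree is E, so here it functions as I, borrowed from the parallel major.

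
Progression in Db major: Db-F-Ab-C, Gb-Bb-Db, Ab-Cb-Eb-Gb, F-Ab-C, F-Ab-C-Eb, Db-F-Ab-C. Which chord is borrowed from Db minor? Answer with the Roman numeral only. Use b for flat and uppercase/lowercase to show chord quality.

Db major has the diatonic set Db, Ebm, Fm, Gb, Ab, Bbm, Cdim. Db–F–Ab–C = Dbmaj7, Gb–Bb–Db = Gb, F–Ab–C = Fm and F–Ab–C–Eb = Fm7 all belong to that set. Ab–Cb–Eb–Gb is not: scale degree 5 in Db major carries Ab (V). In Db minor the chord on that degree is Abm7, so here it functions as v7, borrowed from the parallel minor.

v7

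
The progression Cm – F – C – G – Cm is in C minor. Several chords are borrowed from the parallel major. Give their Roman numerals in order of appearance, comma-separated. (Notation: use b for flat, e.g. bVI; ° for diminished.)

In C minor (with V from harmonic minor) the diatonic chords are Cm, Ddim, Eb, Fm, G, Ab, Bb. Of the given chords, Cm and G are diatonic. F (F–A–C) doesn't fit — on degree 4 C minor would have Fm (iv). F is the degree-4 chord of C major, so it is the borrowed IV. C (C–E–G) doesn't fit — on degree 1 C minor would have Cm (i). C is the degree-1 chord of C major, so it is the borrowed I.

IV, I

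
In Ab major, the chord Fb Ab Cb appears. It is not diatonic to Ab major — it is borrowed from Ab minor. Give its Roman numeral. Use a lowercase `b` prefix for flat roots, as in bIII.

bVI

The root Fb is the lowered 6th scale degree — diatonically Ab major has F there. Diatonically Ab major has Fm (vi) on that degree; Fb–Ab–Cb is instead the major chord native to Ab minor, so it takes the label bVI.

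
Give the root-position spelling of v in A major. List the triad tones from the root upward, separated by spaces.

E G B

v is built on scale degree 5, which is E in both A major and its parallel. Building the minor chord from the parallel minor on E: E–G–B.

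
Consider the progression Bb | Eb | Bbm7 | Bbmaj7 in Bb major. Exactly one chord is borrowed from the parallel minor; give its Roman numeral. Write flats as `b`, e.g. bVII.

i7

In Bb major the diatonic chords are Bb, Cm, Dm, Eb, F, Gm, Adim. Bb, Eb and Bbmaj7 all belong to that set. Bbm7 (Bb–Db–F–Ab) is not: scale degree 1 in Bb major carries Bb (I). In Bb minor the chord on that degree is Bbm7, so here it functions as i7, borrowed from the parallel minor.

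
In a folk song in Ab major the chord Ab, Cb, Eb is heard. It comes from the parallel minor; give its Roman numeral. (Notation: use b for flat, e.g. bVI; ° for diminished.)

Ab is scale degree 1 in Ab major. The diatonic chord on degree 1 would be Ab (I), but Ab–Cb–Eb is the minor chord from Ab minor. As a borrowed chord it is labeled i.

i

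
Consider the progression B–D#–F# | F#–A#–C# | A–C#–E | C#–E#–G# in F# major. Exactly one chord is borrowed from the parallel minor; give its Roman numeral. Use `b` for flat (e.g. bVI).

bIII

The diatonic triads in F# major are F#, G#m, A#m, B, C#, D#m, E#dim. B–D#–F# = B, F#–A#–C# = F# and C#–E#–G# = C# all belong to that set. A–C#–E doesn't fit — on degree 3 F# major would have A#m (iii). A is the degree-3 chord of F# minor, so it is the borrowed bIII.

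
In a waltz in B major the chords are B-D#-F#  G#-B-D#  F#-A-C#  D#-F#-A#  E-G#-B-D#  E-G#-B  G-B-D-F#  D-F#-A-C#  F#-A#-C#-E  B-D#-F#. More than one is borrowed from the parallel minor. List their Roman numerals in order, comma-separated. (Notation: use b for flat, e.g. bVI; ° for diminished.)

v, bVImaj7, bIIImaj7

B major has the diatonic set B, C#m, D#m, E, F#, G#m, A#dim. B–D#–F# = B, G#–B–D# = G#m, D#–F#–A# = D#m, E–G#–B–D# = Emaj7, E–G#–B = E and F#–A#–C#–E = F#7 all belong to that set. But F#–A–C# is foreign: the diatonic V on degree 5 is F#, whereas F#m comes from B minor. It is labeled v. G–B–D–F# is not: scale degree 6 in B major carries G#m (vi). In B minor the chord on that degree is Gmaj7, so here it functions as bVImaj7, borrowed from the parallel minor. D–F#–A–C# doesn't fit — on degree 3 B major would have D#m (iii). Dmaj7 is the degree-3 chord of B minor, so it is the borrowed bIIImaj7.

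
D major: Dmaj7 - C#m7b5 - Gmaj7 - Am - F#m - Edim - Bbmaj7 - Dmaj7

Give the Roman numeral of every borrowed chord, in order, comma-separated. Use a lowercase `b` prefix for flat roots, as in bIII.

The diatonic triads in D major are D, Em, F#m, G, A, Bm, C#dim. Dmaj7, C#m7b5, Gmaj7 and F#m are all diatonic. But Am (A–C–E) is foreign: the diatonic V on degree 5 is A, whereas Am comes from D minor. It is labeled v. Edim (E–G–Bb) doesn't fit — on degree 2 D major would have Em (ii). Edim is the degree-2 chord of D minor, so it is the borrowed ii°. Bbmaj7 (Bb–D–F–A) is not: scale degree 6 in D major carries Bm (vi). In D minor the chord on that degree is Bbmaj7, so here it functions as bVImaj7, borrowed from the parallel minor.

v, ii°, bVImaj7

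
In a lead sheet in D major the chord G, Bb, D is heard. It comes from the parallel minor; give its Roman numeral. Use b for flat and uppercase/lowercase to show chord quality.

iv

The root G is the diatonic 4th degree of D major; the borrowing shows in the chord quality. The diatonic chord on degree 4 would be G (IV), but G–Bb–D is the minor chord from D minor. As a borrowed chord it is labeled iv.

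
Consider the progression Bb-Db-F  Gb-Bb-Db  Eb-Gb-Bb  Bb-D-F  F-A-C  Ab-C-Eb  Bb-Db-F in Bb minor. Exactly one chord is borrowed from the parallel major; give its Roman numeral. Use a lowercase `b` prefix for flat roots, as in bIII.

Bb minor has the diatonic set Bbm, Cdim, Db, Ebm, F, Gb, Ab (with V from harmonic minor). Bb–Db–F = Bbm, Gb–Bb–Db = Gb, Eb–Gb–Bb = Ebm, F–A–C = F and Ab–C–Eb = Ab are all diatonic. Bb–D–F is not: scale degree 1 in Bb minor carries Bbm (i). In Bb major the chord on that degree is Bb, so here it functions as I, borrowed from the parallel major.

I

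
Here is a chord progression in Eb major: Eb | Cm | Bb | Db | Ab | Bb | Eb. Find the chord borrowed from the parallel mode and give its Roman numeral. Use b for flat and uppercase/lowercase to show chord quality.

bVII

Eb major has the diatonic set Eb, Fm, Gm, Ab, Bb, Cm, Ddim. Eb, Cm, Bb and Ab all belong to that set. But Db (Db–F–Ab) is foreign: the diatonic vii° on degree 7 is Ddim, whereas Db comes from Eb minor. It is labeled bVII.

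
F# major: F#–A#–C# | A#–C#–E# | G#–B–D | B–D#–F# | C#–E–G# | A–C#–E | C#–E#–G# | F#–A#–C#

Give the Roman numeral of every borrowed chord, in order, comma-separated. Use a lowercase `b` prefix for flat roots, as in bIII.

The diatonic triads in F# major are F#, G#m, A#m, B, C#, D#m, E#dim. F#–A#–C# = F#, A#–C#–E# = A#m, B–D#–F# = B and C#–E#–G# = C# are all diatonic. G#–B–D is not: scale degree 2 in F# major carries G#m (ii). In F# minor the chord on that degree is G#dim, so here it functions as ii°, borrowed from the parallel minor. But C#–E–G# is foreign: the diatonic V on degree 5 is C#, whereas C#m comes from F# minor. It is labeled v. A–C#–E is not: scale degree 3 in F# major carries A#m (iii). In F# minor the chord on that degree is A, so here it functions as bIII, borrowed from the parallel minor.

ii°, v, bIII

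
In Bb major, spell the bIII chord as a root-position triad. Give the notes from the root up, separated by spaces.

bIII is built on the lowered scale degree 3. In Bb major degree 3 is D; lowered it becomes Db. Stacking thirds in Bb minor on Db gives Db–F–Ab.

Db F Ab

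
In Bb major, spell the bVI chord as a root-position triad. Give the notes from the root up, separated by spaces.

Gb Bb Db

Scale degree 6 in Bb major is G. bVI uses the lowered form, Gb, taken from Bb minor. Building the major chord from the parallel minor on Gb: Gb–Bb–Db.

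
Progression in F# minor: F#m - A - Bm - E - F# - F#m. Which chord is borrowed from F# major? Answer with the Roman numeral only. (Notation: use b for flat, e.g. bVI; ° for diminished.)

I

F# minor has the diatonic set F#m, G#dim, A, Bm, C#, D, E (with V from harmonic minor). Of the given chords, F#m, A, Bm and E are diatonic. F# (F#–A#–C#) doesn't fit — on degree 1 F# minor would have F#m (i). F# is the degree-1 chord of F# major, so it is the borrowed I.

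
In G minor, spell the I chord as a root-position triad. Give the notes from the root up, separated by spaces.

G B D

The root, G, is scale degree 1 — the same note in G minor and G major; only the chord quality changes. Stacking thirds in G major on G gives G–B–D.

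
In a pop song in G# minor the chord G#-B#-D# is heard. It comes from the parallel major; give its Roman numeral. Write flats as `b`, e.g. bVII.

I

G# is scale degree 1 in G# minor. Diatonically G# minor has G#m (i) on that degree; G#–B#–D# is instead the major chord native to G# major, so it takes the label I.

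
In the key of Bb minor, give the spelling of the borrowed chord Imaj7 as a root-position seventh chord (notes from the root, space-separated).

The root, Bb, is scale degree 1 — the same note in Bb minor and Bb major; only the chord quality changes. Stacking thirds in Bb major on Bb gives Bb–D–F–A.

Bb D F A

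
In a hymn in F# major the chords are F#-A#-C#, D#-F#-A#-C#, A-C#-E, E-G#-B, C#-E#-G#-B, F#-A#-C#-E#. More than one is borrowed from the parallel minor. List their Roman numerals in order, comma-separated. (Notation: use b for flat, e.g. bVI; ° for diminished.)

In F# major the diatonic chords are F#, G#m, A#m, B, C#, D#m, E#dim. Of the given chords, F#–A#–C# = F#, D#–F#–A#–C# = D#m7, C#–E#–G#–B = C#7 and F#–A#–C#–E# = F#maj7 are diatonic. A–C#–E is not: scale degree 3 in F# major carries A#m (iii). In F# minor the chord on that degree is A, so here it functions as bIII, borrowed from the parallel minor. E–G#–B is not: scale degree 7 in F# major carries E#dim (vii°). In F# minor the chord on that degree is E, so here it functions as bVII, borrowed from the parallel minor.

bIII, bVII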